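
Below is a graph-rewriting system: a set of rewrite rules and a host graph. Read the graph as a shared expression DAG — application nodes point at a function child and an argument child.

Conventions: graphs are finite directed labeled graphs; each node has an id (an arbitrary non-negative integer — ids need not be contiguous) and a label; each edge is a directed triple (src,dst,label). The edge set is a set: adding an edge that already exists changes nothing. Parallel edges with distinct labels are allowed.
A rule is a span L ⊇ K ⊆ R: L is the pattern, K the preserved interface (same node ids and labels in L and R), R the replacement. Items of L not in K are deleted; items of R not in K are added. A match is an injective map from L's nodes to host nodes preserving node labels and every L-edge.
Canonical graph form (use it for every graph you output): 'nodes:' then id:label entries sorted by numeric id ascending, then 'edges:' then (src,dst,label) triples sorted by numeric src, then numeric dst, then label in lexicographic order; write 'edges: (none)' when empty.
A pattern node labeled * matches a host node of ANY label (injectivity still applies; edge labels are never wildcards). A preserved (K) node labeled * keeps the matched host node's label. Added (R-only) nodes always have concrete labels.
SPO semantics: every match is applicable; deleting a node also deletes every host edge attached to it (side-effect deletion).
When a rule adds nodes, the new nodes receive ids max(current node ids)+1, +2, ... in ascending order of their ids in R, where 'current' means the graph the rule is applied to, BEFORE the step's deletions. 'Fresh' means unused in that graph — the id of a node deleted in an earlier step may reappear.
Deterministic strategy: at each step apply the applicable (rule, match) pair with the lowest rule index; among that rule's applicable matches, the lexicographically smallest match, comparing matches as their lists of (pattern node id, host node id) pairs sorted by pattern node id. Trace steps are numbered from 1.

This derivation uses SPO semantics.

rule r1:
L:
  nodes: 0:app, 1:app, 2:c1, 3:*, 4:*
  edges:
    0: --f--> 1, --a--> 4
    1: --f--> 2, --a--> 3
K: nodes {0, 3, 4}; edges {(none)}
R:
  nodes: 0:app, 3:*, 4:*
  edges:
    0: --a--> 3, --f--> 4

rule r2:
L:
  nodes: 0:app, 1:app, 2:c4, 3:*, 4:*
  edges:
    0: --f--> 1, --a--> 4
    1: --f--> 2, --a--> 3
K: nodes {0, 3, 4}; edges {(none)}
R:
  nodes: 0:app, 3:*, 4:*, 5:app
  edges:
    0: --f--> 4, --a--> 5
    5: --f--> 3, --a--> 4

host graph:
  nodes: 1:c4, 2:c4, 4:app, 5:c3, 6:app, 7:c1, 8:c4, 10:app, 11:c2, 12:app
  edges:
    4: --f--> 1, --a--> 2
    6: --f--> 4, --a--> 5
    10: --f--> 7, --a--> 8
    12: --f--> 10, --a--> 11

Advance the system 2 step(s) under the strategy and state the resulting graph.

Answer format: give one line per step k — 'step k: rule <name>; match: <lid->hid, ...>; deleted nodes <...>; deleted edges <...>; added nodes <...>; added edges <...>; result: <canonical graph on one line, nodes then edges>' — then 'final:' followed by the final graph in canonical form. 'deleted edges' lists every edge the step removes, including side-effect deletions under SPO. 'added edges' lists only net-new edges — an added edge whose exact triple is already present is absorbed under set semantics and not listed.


step 1: rule r1; match: 0->12, 1->10, 2->7, 3->8, 4->11; deleted nodes 7, 10; deleted edges (10,7,f); (10,8,a); (12,10,f); (12,11,a); added nodes (none); added edges (12,8,a); (12,11,f); result: nodes: 1:c4, 2:c4, 4:app, 5:c3, 6:app, 8:c4, 11:c2, 12:app edges: (4,1,f); (4,2,a); (6,4,f); (6,5,a); (12,8,a); (12,11,f)
step 2: rule r2; match: 0->6, 1->4, 2->1, 3->2, 4->5; deleted nodes 1, 4; deleted edges (4,1,f); (4,2,a); (6,4,f); (6,5,a); added nodes 13; added edges (6,5,f); (6,13,a); (13,2,f); (13,5,a); result: nodes: 2:c4, 5:c3, 6:app, 8:c4, 11:c2, 12:app, 13:app edges: (6,5,f); (6,13,a); (12,8,a); (12,11,f); (13,2,f); (13,5,a)
final:
nodes: 2:c4, 5:c3, 6:app, 8:c4, 11:c2, 12:app, 13:app
edges: (6,5,f); (6,13,a); (12,8,a); (12,11,f); (13,2,f); (13,5,a)


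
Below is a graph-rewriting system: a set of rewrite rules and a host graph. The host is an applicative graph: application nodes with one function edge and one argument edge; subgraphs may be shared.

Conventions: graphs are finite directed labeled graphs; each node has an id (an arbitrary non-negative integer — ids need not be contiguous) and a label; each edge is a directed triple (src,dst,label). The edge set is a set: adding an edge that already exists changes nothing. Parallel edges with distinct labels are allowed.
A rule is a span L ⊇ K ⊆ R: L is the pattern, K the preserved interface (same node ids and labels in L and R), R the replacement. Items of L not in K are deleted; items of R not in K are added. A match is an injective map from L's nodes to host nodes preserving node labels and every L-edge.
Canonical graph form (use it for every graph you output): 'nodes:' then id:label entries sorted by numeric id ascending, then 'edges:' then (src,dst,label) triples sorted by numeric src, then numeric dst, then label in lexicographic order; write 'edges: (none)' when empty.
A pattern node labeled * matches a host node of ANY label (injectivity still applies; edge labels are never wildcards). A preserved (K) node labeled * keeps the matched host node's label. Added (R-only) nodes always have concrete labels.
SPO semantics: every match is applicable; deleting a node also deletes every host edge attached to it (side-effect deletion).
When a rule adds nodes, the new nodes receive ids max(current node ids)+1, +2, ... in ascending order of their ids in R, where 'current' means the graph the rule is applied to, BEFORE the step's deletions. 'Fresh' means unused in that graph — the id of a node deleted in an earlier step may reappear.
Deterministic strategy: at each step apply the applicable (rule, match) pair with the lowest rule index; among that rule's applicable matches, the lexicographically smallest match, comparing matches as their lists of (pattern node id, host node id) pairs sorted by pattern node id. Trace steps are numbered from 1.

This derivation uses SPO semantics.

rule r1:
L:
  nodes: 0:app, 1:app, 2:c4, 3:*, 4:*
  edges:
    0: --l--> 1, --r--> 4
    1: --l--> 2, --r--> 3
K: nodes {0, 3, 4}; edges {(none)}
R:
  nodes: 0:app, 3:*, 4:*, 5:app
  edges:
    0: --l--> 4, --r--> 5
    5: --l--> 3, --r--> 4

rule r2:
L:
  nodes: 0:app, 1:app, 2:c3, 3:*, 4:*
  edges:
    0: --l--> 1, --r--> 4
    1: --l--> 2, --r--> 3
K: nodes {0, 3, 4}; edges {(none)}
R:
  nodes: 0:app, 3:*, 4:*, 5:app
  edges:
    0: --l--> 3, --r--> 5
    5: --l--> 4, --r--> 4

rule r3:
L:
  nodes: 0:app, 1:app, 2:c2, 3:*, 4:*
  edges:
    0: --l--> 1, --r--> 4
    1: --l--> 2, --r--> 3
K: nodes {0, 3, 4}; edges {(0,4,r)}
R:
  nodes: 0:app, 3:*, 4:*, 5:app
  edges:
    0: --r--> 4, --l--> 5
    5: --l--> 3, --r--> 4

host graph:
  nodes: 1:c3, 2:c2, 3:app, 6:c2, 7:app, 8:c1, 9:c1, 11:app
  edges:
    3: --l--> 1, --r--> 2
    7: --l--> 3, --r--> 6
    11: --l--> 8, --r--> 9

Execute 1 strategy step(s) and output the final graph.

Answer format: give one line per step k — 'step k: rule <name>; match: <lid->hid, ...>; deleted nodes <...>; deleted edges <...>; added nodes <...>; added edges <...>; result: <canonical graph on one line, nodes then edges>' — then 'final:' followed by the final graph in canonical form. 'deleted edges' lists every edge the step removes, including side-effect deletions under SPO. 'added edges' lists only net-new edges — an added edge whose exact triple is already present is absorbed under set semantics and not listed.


step 1: rule r2; match: 0->7, 1->3, 2->1, 3->2, 4->6; deleted nodes 1, 3; deleted edges (3,1,l); (3,2,r); (7,3,l); (7,6,r); added nodes 12; added edges (7,2,l); (7,12,r); (12,6,l); (12,6,r); result: nodes: 2:c2, 6:c2, 7:app, 8:c1, 9:c1, 11:app, 12:app edges: (7,2,l); (7,12,r); (11,8,l); (11,9,r); (12,6,l); (12,6,r)
final:
nodes: 2:c2, 6:c2, 7:app, 8:c1, 9:c1, 11:app, 12:app
edges: (7,2,l); (7,12,r); (11,8,l); (11,9,r); (12,6,l); (12,6,r)


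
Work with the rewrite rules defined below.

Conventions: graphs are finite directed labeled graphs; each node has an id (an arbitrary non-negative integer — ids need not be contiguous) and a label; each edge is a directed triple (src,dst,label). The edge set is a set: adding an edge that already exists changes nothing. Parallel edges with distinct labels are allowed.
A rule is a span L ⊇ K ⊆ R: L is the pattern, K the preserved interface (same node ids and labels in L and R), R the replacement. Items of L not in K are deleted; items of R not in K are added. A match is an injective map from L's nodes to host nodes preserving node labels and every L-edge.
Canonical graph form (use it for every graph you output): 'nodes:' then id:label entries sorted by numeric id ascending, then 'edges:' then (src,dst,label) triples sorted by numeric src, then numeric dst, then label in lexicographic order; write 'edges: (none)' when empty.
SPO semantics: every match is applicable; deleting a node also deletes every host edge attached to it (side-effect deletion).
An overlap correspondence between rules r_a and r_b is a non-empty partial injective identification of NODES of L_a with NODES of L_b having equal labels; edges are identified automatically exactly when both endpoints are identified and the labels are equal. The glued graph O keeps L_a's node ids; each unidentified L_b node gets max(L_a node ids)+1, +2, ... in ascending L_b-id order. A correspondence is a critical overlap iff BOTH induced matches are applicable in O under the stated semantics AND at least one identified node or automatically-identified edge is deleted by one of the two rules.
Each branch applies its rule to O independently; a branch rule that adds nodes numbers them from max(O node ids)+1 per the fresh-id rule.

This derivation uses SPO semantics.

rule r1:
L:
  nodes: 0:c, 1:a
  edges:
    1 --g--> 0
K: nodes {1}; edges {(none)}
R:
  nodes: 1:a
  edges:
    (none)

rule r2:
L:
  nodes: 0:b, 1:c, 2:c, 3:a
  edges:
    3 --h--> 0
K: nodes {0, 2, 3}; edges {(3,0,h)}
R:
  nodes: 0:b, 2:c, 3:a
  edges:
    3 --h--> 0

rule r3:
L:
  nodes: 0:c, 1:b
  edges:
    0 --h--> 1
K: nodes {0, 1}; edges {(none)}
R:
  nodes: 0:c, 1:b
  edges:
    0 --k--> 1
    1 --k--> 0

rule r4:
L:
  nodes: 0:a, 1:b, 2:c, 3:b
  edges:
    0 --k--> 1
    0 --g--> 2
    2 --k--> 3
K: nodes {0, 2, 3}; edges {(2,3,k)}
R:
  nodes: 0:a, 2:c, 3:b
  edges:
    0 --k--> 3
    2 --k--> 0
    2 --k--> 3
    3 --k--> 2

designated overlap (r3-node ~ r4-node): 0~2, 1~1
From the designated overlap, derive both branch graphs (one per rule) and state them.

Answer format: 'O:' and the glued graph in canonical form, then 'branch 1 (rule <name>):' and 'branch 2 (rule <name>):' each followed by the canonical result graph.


O:
nodes: 0:c, 1:b, 2:a, 3:b
edges: (0,1,h); (0,3,k); (2,0,g); (2,1,k)
branch 1 (rule r3):
nodes: 0:c, 1:b, 2:a, 3:b
edges: (0,1,k); (0,3,k); (1,0,k); (2,0,g); (2,1,k)
branch 2 (rule r4):
nodes: 0:c, 2:a, 3:b
edges: (0,2,k); (0,3,k); (2,3,k); (3,0,k)


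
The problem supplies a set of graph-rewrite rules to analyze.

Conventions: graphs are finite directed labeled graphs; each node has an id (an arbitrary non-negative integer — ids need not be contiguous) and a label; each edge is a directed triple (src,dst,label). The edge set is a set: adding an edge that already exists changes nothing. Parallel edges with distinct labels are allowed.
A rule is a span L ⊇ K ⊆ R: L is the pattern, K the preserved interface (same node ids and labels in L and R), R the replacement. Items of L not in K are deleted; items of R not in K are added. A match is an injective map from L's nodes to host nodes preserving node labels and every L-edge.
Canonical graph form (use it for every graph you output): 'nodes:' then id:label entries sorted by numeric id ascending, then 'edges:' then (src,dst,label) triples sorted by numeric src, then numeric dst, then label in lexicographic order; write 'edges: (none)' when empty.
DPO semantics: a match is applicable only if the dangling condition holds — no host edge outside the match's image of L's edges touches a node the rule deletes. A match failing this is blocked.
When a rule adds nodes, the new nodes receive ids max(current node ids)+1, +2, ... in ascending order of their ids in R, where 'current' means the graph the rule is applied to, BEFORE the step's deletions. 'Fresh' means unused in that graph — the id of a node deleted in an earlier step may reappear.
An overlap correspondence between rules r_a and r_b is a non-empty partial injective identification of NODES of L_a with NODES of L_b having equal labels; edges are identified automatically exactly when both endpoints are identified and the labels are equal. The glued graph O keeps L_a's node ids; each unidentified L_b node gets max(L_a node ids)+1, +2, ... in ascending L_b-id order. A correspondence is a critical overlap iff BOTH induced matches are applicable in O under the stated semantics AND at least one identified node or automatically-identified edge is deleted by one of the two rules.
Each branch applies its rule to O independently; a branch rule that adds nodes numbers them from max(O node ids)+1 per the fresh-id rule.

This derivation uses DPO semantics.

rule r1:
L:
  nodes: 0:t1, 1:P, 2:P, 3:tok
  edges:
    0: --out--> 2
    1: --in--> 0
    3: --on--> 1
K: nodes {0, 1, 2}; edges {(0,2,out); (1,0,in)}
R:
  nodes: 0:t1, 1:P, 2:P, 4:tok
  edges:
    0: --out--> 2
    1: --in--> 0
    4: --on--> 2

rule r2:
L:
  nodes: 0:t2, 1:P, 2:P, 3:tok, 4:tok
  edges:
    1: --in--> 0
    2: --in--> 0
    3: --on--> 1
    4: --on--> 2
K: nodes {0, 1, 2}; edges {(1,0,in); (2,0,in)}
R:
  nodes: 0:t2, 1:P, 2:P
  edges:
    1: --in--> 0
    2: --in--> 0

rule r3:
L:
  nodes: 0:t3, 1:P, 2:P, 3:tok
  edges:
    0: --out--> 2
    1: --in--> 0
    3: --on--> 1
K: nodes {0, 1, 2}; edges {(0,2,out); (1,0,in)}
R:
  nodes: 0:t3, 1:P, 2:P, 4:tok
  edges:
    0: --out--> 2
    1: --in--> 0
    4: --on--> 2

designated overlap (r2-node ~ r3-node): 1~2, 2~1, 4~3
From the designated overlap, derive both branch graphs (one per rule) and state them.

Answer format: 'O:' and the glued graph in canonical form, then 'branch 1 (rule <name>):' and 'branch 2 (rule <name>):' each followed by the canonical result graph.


O:
nodes: 0:t2, 1:P, 2:P, 3:tok, 4:tok, 5:t3
edges: (1,0,in); (2,0,in); (2,5,in); (3,1,on); (4,2,on); (5,1,out)
branch 1 (rule r2):
nodes: 0:t2, 1:P, 2:P, 5:t3
edges: (1,0,in); (2,0,in); (2,5,in); (5,1,out)
branch 2 (rule r3):
nodes: 0:t2, 1:P, 2:P, 3:tok, 5:t3, 6:tok
edges: (1,0,in); (2,0,in); (2,5,in); (3,1,on); (5,1,out); (6,1,on)


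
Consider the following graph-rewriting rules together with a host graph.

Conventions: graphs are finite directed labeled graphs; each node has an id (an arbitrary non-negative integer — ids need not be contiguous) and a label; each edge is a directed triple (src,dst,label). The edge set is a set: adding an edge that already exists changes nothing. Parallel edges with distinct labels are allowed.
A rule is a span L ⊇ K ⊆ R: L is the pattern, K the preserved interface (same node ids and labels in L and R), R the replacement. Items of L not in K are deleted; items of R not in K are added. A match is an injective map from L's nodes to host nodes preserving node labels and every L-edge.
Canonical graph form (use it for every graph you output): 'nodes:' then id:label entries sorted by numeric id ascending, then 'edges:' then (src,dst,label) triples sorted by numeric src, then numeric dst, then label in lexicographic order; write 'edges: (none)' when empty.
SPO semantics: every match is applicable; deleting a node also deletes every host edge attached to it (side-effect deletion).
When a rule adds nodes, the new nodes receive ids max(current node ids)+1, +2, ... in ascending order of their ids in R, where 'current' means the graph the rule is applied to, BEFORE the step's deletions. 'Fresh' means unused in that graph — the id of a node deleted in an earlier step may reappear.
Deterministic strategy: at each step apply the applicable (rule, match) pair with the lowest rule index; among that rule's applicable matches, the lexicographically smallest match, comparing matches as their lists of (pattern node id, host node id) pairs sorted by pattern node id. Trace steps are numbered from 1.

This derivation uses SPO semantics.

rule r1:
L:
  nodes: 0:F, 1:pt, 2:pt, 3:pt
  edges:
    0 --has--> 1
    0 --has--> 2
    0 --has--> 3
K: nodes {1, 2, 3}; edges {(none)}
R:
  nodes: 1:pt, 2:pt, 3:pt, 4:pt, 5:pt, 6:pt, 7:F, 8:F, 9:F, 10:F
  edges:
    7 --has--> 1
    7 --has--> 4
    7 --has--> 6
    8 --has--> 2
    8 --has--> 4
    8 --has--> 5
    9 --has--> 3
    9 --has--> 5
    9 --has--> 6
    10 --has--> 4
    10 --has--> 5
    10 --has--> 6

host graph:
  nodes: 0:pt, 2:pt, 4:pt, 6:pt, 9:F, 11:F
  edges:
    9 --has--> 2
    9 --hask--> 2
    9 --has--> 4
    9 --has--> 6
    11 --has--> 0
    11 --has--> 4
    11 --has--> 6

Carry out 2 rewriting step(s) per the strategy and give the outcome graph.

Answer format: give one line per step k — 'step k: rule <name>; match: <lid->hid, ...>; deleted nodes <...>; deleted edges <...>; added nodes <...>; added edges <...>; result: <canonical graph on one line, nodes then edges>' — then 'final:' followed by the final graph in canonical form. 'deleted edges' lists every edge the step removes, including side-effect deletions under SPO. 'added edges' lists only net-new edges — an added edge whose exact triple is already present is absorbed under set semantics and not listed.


step 1: rule r1; match: 0->9, 1->2, 2->4, 3->6; deleted nodes 9; deleted edges (9,2,has); (9,2,hask); (9,4,has); (9,6,has); added nodes 12, 13, 14, 15, 16, 17, 18; added edges (15,2,has); (15,12,has); (15,14,has); (16,4,has); (16,12,has); (16,13,has); (17,6,has); (17,13,has); (17,14,has); (18,12,has); (18,13,has); (18,14,has); result: nodes: 0:pt, 2:pt, 4:pt, 6:pt, 11:F, 12:pt, 13:pt, 14:pt, 15:F, 16:F, 17:F, 18:F edges: (11,0,has); (11,4,has); (11,6,has); (15,2,has); (15,12,has); (15,14,has); (16,4,has); (16,12,has); (16,13,has); (17,6,has); (17,13,has); (17,14,has); (18,12,has); (18,13,has); (18,14,has)
step 2: rule r1; match: 0->11, 1->0, 2->4, 3->6; deleted nodes 11; deleted edges (11,0,has); (11,4,has); (11,6,has); added nodes 19, 20, 21, 22, 23, 24, 25; added edges (22,0,has); (22,19,has); (22,21,has); (23,4,has); (23,19,has); (23,20,has); (24,6,has); (24,20,has); (24,21,has); (25,19,has); (25,20,has); (25,21,has); result: nodes: 0:pt, 2:pt, 4:pt, 6:pt, 12:pt, 13:pt, 14:pt, 15:F, 16:F, 17:F, 18:F, 19:pt, 20:pt, 21:pt, 22:F, 23:F, 24:F, 25:F edges: (15,2,has); (15,12,has); (15,14,has); (16,4,has); (16,12,has); (16,13,has); (17,6,has); (17,13,has); (17,14,has); (18,12,has); (18,13,has); (18,14,has); (22,0,has); (22,19,has); (22,21,has); (23,4,has); (23,19,has); (23,20,has); (24,6,has); (24,20,has); (24,21,has); (25,19,has); (25,20,has); (25,21,has)
final:
nodes: 0:pt, 2:pt, 4:pt, 6:pt, 12:pt, 13:pt, 14:pt, 15:F, 16:F, 17:F, 18:F, 19:pt, 20:pt, 21:pt, 22:F, 23:F, 24:F, 25:F
edges: (15,2,has); (15,12,has); (15,14,has); (16,4,has); (16,12,has); (16,13,has); (17,6,has); (17,13,has); (17,14,has); (18,12,has); (18,13,has); (18,14,has); (22,0,has); (22,19,has); (22,21,has); (23,4,has); (23,19,has); (23,20,has); (24,6,has); (24,20,has); (24,21,has); (25,19,has); (25,20,has); (25,21,has)


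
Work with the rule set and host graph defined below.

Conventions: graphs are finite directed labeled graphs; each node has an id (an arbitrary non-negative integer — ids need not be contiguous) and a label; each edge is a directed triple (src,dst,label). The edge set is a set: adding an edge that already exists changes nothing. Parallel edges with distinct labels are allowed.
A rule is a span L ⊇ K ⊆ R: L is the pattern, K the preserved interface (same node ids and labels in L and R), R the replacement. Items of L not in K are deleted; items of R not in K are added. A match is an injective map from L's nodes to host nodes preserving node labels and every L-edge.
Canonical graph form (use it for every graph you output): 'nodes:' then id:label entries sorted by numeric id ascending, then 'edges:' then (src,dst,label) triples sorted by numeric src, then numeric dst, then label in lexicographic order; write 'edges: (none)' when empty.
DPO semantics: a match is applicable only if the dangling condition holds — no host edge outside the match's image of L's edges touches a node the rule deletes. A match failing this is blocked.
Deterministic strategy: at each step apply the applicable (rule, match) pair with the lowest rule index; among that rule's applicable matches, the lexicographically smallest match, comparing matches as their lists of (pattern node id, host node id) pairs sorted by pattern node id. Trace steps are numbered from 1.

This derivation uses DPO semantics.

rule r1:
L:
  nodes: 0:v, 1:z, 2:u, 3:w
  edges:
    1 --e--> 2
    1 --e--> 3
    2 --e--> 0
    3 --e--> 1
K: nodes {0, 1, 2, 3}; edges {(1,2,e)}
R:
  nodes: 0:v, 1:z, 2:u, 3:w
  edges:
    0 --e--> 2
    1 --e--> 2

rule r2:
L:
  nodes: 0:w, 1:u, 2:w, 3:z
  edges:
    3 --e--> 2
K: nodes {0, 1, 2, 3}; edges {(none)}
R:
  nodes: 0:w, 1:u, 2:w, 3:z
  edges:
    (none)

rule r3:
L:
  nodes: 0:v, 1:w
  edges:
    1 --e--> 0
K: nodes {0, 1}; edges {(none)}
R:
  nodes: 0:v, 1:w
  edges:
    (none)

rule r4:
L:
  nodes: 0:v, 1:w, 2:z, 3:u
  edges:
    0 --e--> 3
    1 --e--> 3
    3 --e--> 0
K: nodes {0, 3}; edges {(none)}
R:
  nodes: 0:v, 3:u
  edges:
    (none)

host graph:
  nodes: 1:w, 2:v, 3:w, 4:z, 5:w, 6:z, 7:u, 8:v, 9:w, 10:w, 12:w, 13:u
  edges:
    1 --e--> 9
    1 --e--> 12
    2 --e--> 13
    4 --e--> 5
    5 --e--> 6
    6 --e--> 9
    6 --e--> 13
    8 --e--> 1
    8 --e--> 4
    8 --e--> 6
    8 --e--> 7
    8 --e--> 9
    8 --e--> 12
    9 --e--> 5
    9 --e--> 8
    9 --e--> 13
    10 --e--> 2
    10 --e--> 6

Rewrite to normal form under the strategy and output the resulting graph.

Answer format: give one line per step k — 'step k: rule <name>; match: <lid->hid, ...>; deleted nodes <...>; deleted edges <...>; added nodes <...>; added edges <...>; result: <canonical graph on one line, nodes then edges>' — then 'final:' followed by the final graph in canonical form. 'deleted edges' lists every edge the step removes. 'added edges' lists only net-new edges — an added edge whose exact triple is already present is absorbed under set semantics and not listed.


step 1: rule r2; match: 0->1, 1->7, 2->5, 3->4; deleted nodes (none); deleted edges (4,5,e); added nodes (none); added edges (none); result: nodes: 1:w, 2:v, 3:w, 4:z, 5:w, 6:z, 7:u, 8:v, 9:w, 10:w, 12:w, 13:u edges: (1,9,e); (1,12,e); (2,13,e); (5,6,e); (6,9,e); (6,13,e); (8,1,e); (8,4,e); (8,6,e); (8,7,e); (8,9,e); (8,12,e); (9,5,e); (9,8,e); (9,13,e); (10,2,e); (10,6,e)
step 2: rule r2; match: 0->1, 1->7, 2->9, 3->6; deleted nodes (none); deleted edges (6,9,e); added nodes (none); added edges (none); result: nodes: 1:w, 2:v, 3:w, 4:z, 5:w, 6:z, 7:u, 8:v, 9:w, 10:w, 12:w, 13:u edges: (1,9,e); (1,12,e); (2,13,e); (5,6,e); (6,13,e); (8,1,e); (8,4,e); (8,6,e); (8,7,e); (8,9,e); (8,12,e); (9,5,e); (9,8,e); (9,13,e); (10,2,e); (10,6,e)
step 3: rule r3; match: 0->2, 1->10; deleted nodes (none); deleted edges (10,2,e); added nodes (none); added edges (none); result: nodes: 1:w, 2:v, 3:w, 4:z, 5:w, 6:z, 7:u, 8:v, 9:w, 10:w, 12:w, 13:u edges: (1,9,e); (1,12,e); (2,13,e); (5,6,e); (6,13,e); (8,1,e); (8,4,e); (8,6,e); (8,7,e); (8,9,e); (8,12,e); (9,5,e); (9,8,e); (9,13,e); (10,6,e)
step 4: rule r3; match: 0->8, 1->9; deleted nodes (none); deleted edges (9,8,e); added nodes (none); added edges (none); result: nodes: 1:w, 2:v, 3:w, 4:z, 5:w, 6:z, 7:u, 8:v, 9:w, 10:w, 12:w, 13:u edges: (1,9,e); (1,12,e); (2,13,e); (5,6,e); (6,13,e); (8,1,e); (8,4,e); (8,6,e); (8,7,e); (8,9,e); (8,12,e); (9,5,e); (9,13,e); (10,6,e)
final:
nodes: 1:w, 2:v, 3:w, 4:z, 5:w, 6:z, 7:u, 8:v, 9:w, 10:w, 12:w, 13:u
edges: (1,9,e); (1,12,e); (2,13,e); (5,6,e); (6,13,e); (8,1,e); (8,4,e); (8,6,e); (8,7,e); (8,9,e); (8,12,e); (9,5,e); (9,13,e); (10,6,e)


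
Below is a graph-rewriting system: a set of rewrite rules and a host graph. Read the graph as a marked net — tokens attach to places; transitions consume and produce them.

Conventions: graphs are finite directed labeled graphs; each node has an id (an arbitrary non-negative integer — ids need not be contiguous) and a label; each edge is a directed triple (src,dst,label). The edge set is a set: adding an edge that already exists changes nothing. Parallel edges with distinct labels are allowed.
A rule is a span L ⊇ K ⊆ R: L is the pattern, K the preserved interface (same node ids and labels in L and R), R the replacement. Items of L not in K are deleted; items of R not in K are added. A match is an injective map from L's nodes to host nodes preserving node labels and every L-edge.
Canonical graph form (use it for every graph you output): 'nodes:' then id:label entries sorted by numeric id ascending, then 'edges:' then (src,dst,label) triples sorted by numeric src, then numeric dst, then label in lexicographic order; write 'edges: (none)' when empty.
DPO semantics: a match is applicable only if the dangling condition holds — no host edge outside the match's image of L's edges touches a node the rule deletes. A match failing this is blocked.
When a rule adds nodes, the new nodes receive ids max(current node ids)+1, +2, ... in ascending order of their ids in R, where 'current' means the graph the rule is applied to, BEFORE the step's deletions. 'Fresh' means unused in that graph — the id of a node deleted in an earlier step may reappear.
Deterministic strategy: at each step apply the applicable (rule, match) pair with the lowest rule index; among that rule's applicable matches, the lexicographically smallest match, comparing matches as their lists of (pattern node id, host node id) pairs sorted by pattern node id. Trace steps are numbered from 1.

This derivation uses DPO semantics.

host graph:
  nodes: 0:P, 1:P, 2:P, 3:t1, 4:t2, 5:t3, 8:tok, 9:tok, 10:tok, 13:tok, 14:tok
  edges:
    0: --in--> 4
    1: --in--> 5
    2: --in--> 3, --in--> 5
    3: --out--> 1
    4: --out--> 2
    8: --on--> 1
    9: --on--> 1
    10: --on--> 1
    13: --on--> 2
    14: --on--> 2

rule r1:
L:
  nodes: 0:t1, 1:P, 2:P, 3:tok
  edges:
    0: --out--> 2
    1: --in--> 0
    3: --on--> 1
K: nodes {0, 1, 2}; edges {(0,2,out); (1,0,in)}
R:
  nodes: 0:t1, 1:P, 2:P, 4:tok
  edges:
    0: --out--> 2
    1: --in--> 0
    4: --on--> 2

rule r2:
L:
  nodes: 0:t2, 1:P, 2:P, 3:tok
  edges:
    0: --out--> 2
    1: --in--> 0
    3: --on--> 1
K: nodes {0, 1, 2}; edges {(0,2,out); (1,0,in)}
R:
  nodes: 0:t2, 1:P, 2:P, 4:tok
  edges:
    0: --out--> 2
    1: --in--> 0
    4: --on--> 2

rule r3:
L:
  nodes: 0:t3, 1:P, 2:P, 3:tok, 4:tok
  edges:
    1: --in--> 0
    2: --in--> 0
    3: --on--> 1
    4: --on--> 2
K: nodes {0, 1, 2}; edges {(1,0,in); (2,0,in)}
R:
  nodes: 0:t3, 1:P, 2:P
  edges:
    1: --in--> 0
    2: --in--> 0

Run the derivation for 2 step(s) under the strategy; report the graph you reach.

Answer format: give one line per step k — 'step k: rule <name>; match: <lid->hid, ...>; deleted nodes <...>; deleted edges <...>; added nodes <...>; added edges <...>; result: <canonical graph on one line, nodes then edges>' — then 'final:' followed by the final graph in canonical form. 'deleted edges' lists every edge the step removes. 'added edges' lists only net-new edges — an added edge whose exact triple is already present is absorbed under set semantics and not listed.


step 1: rule r1; match: 0->3, 1->2, 2->1, 3->13; deleted nodes 13; deleted edges (13,2,on); added nodes 15; added edges (15,1,on); result: nodes: 0:P, 1:P, 2:P, 3:t1, 4:t2, 5:t3, 8:tok, 9:tok, 10:tok, 14:tok, 15:tok edges: (0,4,in); (1,5,in); (2,3,in); (2,5,in); (3,1,out); (4,2,out); (8,1,on); (9,1,on); (10,1,on); (14,2,on); (15,1,on)
step 2: rule r1; match: 0->3, 1->2, 2->1, 3->14; deleted nodes 14; deleted edges (14,2,on); added nodes 16; added edges (16,1,on); result: nodes: 0:P, 1:P, 2:P, 3:t1, 4:t2, 5:t3, 8:tok, 9:tok, 10:tok, 15:tok, 16:tok edges: (0,4,in); (1,5,in); (2,3,in); (2,5,in); (3,1,out); (4,2,out); (8,1,on); (9,1,on); (10,1,on); (15,1,on); (16,1,on)
final:
nodes: 0:P, 1:P, 2:P, 3:t1, 4:t2, 5:t3, 8:tok, 9:tok, 10:tok, 15:tok, 16:tok
edges: (0,4,in); (1,5,in); (2,3,in); (2,5,in); (3,1,out); (4,2,out); (8,1,on); (9,1,on); (10,1,on); (15,1,on); (16,1,on)


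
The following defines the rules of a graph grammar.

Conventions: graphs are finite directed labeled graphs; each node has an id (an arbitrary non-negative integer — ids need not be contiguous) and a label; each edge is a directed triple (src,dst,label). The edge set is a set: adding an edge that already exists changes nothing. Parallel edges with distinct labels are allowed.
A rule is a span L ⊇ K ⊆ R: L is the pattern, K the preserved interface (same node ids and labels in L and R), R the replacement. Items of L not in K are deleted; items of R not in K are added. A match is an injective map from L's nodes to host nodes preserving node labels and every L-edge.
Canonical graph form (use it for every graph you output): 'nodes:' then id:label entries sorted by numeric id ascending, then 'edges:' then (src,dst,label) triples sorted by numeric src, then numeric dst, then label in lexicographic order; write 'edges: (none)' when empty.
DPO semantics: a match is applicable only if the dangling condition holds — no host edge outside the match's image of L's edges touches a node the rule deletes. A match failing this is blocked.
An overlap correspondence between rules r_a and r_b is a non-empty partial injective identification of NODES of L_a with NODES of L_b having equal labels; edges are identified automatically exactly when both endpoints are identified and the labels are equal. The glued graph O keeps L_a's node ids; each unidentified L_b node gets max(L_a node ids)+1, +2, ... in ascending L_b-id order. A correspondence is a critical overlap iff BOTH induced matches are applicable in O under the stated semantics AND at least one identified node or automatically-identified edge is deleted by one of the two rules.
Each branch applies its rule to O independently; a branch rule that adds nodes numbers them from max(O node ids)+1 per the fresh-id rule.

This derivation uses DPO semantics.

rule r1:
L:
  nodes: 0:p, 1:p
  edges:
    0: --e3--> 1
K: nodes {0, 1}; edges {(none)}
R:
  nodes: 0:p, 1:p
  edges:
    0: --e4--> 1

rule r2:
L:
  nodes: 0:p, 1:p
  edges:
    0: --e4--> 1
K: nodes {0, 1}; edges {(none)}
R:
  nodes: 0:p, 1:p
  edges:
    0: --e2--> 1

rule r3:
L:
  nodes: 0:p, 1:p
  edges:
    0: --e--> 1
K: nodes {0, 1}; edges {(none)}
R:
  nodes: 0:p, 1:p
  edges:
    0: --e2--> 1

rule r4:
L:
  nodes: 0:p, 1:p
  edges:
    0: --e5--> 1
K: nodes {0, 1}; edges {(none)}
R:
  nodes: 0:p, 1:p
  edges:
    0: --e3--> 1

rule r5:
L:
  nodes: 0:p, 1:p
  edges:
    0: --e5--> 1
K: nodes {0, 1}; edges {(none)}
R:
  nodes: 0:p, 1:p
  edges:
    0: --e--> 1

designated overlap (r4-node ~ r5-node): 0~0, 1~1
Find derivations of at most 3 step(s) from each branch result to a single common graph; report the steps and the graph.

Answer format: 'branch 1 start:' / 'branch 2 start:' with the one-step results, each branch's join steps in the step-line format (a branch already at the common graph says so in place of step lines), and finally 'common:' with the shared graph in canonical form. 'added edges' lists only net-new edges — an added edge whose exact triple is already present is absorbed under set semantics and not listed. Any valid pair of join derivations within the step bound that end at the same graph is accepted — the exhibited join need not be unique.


branch 1 start:
nodes: 0:p, 1:p
edges: (0,1,e3)
branch 2 start:
nodes: 0:p, 1:p
edges: (0,1,e)
branch 1 step 1: rule r1; match: 0->0, 1->1; deleted nodes (none); deleted edges (0,1,e3); added nodes (none); added edges (0,1,e4); result: nodes: 0:p, 1:p edges: (0,1,e4)
branch 1 step 2: rule r2; match: 0->0, 1->1; deleted nodes (none); deleted edges (0,1,e4); added nodes (none); added edges (0,1,e2); result: nodes: 0:p, 1:p edges: (0,1,e2)
branch 2 step 1: rule r3; match: 0->0, 1->1; deleted nodes (none); deleted edges (0,1,e); added nodes (none); added edges (0,1,e2); result: nodes: 0:p, 1:p edges: (0,1,e2)
common:
nodes: 0:p, 1:p
edges: (0,1,e2)


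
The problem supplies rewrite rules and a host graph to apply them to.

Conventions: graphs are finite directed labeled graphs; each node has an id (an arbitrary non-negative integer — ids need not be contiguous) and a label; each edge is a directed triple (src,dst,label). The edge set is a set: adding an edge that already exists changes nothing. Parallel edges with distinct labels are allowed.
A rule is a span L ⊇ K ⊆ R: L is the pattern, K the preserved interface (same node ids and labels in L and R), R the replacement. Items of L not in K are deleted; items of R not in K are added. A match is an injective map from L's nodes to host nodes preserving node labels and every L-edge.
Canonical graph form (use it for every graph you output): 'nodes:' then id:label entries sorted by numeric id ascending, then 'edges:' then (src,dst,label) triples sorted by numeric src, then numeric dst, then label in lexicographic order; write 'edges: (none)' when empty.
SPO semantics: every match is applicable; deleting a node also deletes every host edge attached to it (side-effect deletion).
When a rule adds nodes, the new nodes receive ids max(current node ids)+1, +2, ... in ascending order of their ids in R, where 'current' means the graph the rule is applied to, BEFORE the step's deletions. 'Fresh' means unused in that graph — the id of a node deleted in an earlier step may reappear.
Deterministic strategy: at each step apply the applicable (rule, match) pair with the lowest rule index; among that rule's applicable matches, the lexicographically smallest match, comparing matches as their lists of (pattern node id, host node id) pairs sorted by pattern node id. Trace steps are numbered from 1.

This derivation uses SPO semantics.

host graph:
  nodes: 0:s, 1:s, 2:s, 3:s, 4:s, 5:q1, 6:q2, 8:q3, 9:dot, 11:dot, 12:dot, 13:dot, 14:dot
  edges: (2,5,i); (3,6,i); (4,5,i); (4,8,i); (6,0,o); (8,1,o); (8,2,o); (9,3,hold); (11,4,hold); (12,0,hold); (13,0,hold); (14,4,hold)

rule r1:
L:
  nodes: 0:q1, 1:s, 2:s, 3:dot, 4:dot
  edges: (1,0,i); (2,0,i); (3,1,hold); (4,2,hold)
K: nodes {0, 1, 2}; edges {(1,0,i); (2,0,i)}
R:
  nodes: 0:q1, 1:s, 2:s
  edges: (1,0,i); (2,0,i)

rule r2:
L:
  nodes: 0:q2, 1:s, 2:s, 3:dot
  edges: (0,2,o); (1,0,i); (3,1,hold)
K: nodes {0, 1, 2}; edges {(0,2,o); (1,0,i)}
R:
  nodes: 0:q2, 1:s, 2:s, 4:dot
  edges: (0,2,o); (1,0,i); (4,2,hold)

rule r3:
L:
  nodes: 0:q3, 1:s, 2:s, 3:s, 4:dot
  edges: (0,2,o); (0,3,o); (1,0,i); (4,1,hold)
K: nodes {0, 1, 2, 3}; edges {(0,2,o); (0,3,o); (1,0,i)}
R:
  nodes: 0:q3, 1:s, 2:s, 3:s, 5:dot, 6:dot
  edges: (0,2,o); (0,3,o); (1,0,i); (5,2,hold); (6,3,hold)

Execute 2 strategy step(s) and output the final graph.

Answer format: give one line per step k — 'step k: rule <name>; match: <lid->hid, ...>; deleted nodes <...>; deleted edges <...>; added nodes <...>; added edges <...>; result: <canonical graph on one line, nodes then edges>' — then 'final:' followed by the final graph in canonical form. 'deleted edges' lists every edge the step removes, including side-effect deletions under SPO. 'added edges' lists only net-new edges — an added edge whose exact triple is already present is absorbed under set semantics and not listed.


step 1: rule r2; match: 0->6, 1->3, 2->0, 3->9; deleted nodes 9; deleted edges (9,3,hold); added nodes 15; added edges (15,0,hold); result: nodes: 0:s, 1:s, 2:s, 3:s, 4:s, 5:q1, 6:q2, 8:q3, 11:dot, 12:dot, 13:dot, 14:dot, 15:dot edges: (2,5,i); (3,6,i); (4,5,i); (4,8,i); (6,0,o); (8,1,o); (8,2,o); (11,4,hold); (12,0,hold); (13,0,hold); (14,4,hold); (15,0,hold)
step 2: rule r3; match: 0->8, 1->4, 2->1, 3->2, 4->11; deleted nodes 11; deleted edges (11,4,hold); added nodes 16, 17; added edges (16,1,hold); (17,2,hold); result: nodes: 0:s, 1:s, 2:s, 3:s, 4:s, 5:q1, 6:q2, 8:q3, 12:dot, 13:dot, 14:dot, 15:dot, 16:dot, 17:dot edges: (2,5,i); (3,6,i); (4,5,i); (4,8,i); (6,0,o); (8,1,o); (8,2,o); (12,0,hold); (13,0,hold); (14,4,hold); (15,0,hold); (16,1,hold); (17,2,hold)
final:
nodes: 0:s, 1:s, 2:s, 3:s, 4:s, 5:q1, 6:q2, 8:q3, 12:dot, 13:dot, 14:dot, 15:dot, 16:dot, 17:dot
edges: (2,5,i); (3,6,i); (4,5,i); (4,8,i); (6,0,o); (8,1,o); (8,2,o); (12,0,hold); (13,0,hold); (14,4,hold); (15,0,hold); (16,1,hold); (17,2,hold)


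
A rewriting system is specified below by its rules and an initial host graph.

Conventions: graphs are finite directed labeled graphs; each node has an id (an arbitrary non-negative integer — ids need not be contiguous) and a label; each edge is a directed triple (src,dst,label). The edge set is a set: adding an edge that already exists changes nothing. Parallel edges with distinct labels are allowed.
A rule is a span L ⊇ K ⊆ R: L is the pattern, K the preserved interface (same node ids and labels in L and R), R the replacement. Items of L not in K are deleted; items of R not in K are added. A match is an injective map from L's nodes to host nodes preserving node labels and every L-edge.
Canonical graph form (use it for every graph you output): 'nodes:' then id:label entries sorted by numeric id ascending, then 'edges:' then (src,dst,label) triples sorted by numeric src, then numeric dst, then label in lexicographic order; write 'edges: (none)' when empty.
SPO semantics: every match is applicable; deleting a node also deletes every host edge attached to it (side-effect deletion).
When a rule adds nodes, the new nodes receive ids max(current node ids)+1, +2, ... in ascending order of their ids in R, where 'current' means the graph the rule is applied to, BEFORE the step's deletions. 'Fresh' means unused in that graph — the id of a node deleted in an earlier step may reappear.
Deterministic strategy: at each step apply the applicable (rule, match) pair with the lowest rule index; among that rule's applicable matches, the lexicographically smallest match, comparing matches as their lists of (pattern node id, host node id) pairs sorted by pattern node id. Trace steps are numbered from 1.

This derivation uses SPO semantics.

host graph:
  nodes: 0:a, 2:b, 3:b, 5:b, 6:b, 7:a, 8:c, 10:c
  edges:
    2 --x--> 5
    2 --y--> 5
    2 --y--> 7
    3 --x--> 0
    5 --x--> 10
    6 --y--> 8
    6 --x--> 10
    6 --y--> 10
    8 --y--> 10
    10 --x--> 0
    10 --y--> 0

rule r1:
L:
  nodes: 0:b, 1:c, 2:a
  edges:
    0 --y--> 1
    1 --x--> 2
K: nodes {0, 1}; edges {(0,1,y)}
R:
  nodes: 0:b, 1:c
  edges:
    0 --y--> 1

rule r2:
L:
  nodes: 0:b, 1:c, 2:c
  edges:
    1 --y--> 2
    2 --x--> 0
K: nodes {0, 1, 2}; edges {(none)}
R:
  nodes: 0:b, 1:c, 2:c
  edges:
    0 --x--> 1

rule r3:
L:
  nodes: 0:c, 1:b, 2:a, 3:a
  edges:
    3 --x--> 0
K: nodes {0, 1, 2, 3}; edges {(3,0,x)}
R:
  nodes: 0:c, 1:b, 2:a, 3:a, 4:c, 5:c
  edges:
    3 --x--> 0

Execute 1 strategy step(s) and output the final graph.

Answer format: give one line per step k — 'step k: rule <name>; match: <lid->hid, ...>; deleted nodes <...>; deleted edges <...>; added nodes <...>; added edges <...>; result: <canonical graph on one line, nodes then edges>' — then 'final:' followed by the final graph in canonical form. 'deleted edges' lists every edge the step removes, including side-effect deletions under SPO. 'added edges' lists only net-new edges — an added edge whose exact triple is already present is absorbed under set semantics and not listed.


step 1: rule r1; match: 0->6, 1->10, 2->0; deleted nodes 0; deleted edges (3,0,x); (10,0,x); (10,0,y); added nodes (none); added edges (none); result: nodes: 2:b, 3:b, 5:b, 6:b, 7:a, 8:c, 10:c edges: (2,5,x); (2,5,y); (2,7,y); (5,10,x); (6,8,y); (6,10,x); (6,10,y); (8,10,y)
final:
nodes: 2:b, 3:b, 5:b, 6:b, 7:a, 8:c, 10:c
edges: (2,5,x); (2,5,y); (2,7,y); (5,10,x); (6,8,y); (6,10,x); (6,10,y); (8,10,y)


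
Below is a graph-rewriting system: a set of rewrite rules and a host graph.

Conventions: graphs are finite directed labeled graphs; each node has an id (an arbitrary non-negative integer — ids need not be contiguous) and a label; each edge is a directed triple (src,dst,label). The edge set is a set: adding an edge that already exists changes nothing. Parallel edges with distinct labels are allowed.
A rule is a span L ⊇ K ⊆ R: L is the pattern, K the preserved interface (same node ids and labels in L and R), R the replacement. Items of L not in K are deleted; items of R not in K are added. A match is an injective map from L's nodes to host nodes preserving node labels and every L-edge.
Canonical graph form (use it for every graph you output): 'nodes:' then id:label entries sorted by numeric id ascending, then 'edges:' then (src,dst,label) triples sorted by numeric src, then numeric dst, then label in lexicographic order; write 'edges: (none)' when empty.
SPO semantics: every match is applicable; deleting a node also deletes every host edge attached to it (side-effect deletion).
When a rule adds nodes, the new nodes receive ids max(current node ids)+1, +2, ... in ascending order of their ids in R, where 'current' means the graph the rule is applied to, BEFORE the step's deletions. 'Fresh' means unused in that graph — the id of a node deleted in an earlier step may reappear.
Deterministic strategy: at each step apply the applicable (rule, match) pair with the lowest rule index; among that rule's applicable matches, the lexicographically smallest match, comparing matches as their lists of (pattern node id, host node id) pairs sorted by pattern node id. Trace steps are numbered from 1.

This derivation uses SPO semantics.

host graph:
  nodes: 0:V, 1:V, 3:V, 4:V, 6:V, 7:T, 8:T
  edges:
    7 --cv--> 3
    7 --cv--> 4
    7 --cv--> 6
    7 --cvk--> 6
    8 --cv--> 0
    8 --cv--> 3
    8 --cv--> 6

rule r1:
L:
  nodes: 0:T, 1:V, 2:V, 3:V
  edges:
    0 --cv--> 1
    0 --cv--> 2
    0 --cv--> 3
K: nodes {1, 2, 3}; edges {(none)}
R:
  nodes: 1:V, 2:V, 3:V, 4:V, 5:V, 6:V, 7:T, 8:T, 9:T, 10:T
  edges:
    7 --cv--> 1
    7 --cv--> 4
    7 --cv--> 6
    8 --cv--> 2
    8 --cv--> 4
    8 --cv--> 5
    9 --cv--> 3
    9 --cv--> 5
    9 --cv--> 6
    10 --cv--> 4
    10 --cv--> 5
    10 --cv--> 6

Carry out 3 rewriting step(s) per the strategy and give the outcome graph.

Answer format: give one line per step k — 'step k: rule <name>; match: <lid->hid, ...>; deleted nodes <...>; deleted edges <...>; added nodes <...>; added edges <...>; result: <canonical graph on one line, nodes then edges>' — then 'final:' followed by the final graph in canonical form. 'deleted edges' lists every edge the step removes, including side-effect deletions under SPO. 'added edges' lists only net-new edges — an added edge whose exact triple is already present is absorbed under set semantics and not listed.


step 1: rule r1; match: 0->7, 1->3, 2->4, 3->6; deleted nodes 7; deleted edges (7,3,cv); (7,4,cv); (7,6,cv); (7,6,cvk); added nodes 9, 10, 11, 12, 13, 14, 15; added edges (12,3,cv); (12,9,cv); (12,11,cv); (13,4,cv); (13,9,cv); (13,10,cv); (14,6,cv); (14,10,cv); (14,11,cv); (15,9,cv); (15,10,cv); (15,11,cv); result: nodes: 0:V, 1:V, 3:V, 4:V, 6:V, 8:T, 9:V, 10:V, 11:V, 12:T, 13:T, 14:T, 15:T edges: (8,0,cv); (8,3,cv); (8,6,cv); (12,3,cv); (12,9,cv); (12,11,cv); (13,4,cv); (13,9,cv); (13,10,cv); (14,6,cv); (14,10,cv); (14,11,cv); (15,9,cv); (15,10,cv); (15,11,cv)
step 2: rule r1; match: 0->8, 1->0, 2->3, 3->6; deleted nodes 8; deleted edges (8,0,cv); (8,3,cv); (8,6,cv); added nodes 16, 17, 18, 19, 20, 21, 22; added edges (19,0,cv); (19,16,cv); (19,18,cv); (20,3,cv); (20,16,cv); (20,17,cv); (21,6,cv); (21,17,cv); (21,18,cv); (22,16,cv); (22,17,cv); (22,18,cv); result: nodes: 0:V, 1:V, 3:V, 4:V, 6:V, 9:V, 10:V, 11:V, 12:T, 13:T, 14:T, 15:T, 16:V, 17:V, 18:V, 19:T, 20:T, 21:T, 22:T edges: (12,3,cv); (12,9,cv); (12,11,cv); (13,4,cv); (13,9,cv); (13,10,cv); (14,6,cv); (14,10,cv); (14,11,cv); (15,9,cv); (15,10,cv); (15,11,cv); (19,0,cv); (19,16,cv); (19,18,cv); (20,3,cv); (20,16,cv); (20,17,cv); (21,6,cv); (21,17,cv); (21,18,cv); (22,16,cv); (22,17,cv); (22,18,cv)
step 3: rule r1; match: 0->12, 1->3, 2->9, 3->11; deleted nodes 12; deleted edges (12,3,cv); (12,9,cv); (12,11,cv); added nodes 23, 24, 25, 26, 27, 28, 29; added edges (26,3,cv); (26,23,cv); (26,25,cv); (27,9,cv); (27,23,cv); (27,24,cv); (28,11,cv); (28,24,cv); (28,25,cv); (29,23,cv); (29,24,cv); (29,25,cv); result: nodes: 0:V, 1:V, 3:V, 4:V, 6:V, 9:V, 10:V, 11:V, 13:T, 14:T, 15:T, 16:V, 17:V, 18:V, 19:T, 20:T, 21:T, 22:T, 23:V, 24:V, 25:V, 26:T, 27:T, 28:T, 29:T edges: (13,4,cv); (13,9,cv); (13,10,cv); (14,6,cv); (14,10,cv); (14,11,cv); (15,9,cv); (15,10,cv); (15,11,cv); (19,0,cv); (19,16,cv); (19,18,cv); (20,3,cv); (20,16,cv); (20,17,cv); (21,6,cv); (21,17,cv); (21,18,cv); (22,16,cv); (22,17,cv); (22,18,cv); (26,3,cv); (26,23,cv); (26,25,cv); (27,9,cv); (27,23,cv); (27,24,cv); (28,11,cv); (28,24,cv); (28,25,cv); (29,23,cv); (29,24,cv); (29,25,cv)
final:
nodes: 0:V, 1:V, 3:V, 4:V, 6:V, 9:V, 10:V, 11:V, 13:T, 14:T, 15:T, 16:V, 17:V, 18:V, 19:T, 20:T, 21:T, 22:T, 23:V, 24:V, 25:V, 26:T, 27:T, 28:T, 29:T
edges: (13,4,cv); (13,9,cv); (13,10,cv); (14,6,cv); (14,10,cv); (14,11,cv); (15,9,cv); (15,10,cv); (15,11,cv); (19,0,cv); (19,16,cv); (19,18,cv); (20,3,cv); (20,16,cv); (20,17,cv); (21,6,cv); (21,17,cv); (21,18,cv); (22,16,cv); (22,17,cv); (22,18,cv); (26,3,cv); (26,23,cv); (26,25,cv); (27,9,cv); (27,23,cv); (27,24,cv); (28,11,cv); (28,24,cv); (28,25,cv); (29,23,cv); (29,24,cv); (29,25,cv)
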